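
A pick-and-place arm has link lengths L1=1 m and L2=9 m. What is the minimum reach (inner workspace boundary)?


Given: L1 = 1 m, L2 = 9 m
For a 2-link planar arm, min reach = |L1 - L2| (second link folded back)
Min reach = |1 - 9|
Min reach = 8 m

8 m


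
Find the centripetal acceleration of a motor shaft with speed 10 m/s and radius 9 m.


Given: v = 10 m/s, r = 9 m
Using a_c = v^2 / r
a_c = 10^2 / 9
a_c = 100 / 9
a_c = 100/9 m/s^2

100/9 m/s^2


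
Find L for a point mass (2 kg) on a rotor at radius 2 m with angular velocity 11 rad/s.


Given: m = 2 kg, r = 2 m, omega = 11 rad/s
For a point mass: I = m*r^2
I = 2*2^2 = 2*4 = 8
L = I*omega = 8*11
L = 88 kg*m^2/s

88 kg*m^2/s


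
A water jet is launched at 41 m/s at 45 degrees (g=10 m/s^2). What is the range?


Given: v0 = 41 m/s, theta = 45 deg, g = 10 m/s^2
sin(2*45) = sin(90) = 1
Using R = v0^2 * sin(2*theta) / g
R = 41^2 * 1 / 10
R = 1681 / 10
R = 1681/10 m

1681/10 m


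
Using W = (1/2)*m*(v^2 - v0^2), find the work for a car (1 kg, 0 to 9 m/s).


Given: m = 1 kg, v0 = 0 m/s, v = 9 m/s
Using W = (1/2)*m*(v^2 - v0^2)
v^2 = 9^2 = 81
v0^2 = 0^2 = 0
v^2 - v0^2 = 81 - 0 = 81
W = (1/2)*1*81 = 81/2 J

81/2 J


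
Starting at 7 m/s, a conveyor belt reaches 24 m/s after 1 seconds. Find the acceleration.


Given: initial velocity v0 = 7 m/s, final velocity v = 24 m/s, time t = 1 s
Using a = (v - v0) / t
a = (24 - 7) / 1
a = 17 / 1
a = 17 m/s^2

17 m/s^2


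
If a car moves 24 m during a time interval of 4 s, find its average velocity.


Given: distance d = 24 m, time t = 4 s
Using v = d / t
v = 24 / 4
v = 6 m/s

6 m/s


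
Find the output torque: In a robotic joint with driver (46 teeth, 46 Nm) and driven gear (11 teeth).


Given: N1 = 46, N2 = 11, T1 = 46 Nm
Using T2/T1 = N2/N1
T2 = T1 * N2 / N1
T2 = 46 * 11 / 46
T2 = 506 / 46
T2 = 11 Nm

11 Nm


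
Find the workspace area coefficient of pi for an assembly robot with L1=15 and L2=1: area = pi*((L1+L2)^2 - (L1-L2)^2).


Given: L1 = 15, L2 = 1
(L1+L2)^2 = (16)^2 = 256
(L1-L2)^2 = (14)^2 = 196
Difference = 256 - 196 = 60
This equals 4*L1*L2 = 4*15*1 = 60
Workspace area = 60*pi

60


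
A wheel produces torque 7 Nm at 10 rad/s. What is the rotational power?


Given: tau = 7 Nm, omega = 10 rad/s
Using P = tau * omega
P = 7 * 10
P = 70 W

70 W


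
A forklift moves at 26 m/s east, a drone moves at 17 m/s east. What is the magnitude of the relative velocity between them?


Given: v_A = 26 m/s east, v_B = 17 m/s east
Both move in the same direction; relative speed = |v_A - v_B|
|26 - 17| = |9|
= 9 m/s

9 m/s


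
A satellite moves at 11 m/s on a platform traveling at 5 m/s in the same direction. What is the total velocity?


Given: object velocity = 11 m/s, platform velocity = 5 m/s (same direction)
Using classical velocity addition: v_total = v_object + v_platform
v_total = 11 + 5
v_total = 16 m/s

16 m/s


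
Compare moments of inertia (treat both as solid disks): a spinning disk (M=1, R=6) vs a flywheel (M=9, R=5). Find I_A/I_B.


Given: M1=1 kg, R1=6 m, M2=9 kg, R2=5 m
For a disk: I = (1/2)*M*R^2, so I_A/I_B = (M1*R1^2)/(M2*R2^2)
M1*R1^2 = 1*36 = 36
M2*R2^2 = 9*25 = 225
I_A/I_B = 36/225 = 4/25

4/25


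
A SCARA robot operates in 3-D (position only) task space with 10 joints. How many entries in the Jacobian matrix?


Given: task space dimension = 3, joints = 10
Jacobian is a 3 x 10 matrix
Total entries = rows * columns
Total = 3 * 10
Total = 30

30


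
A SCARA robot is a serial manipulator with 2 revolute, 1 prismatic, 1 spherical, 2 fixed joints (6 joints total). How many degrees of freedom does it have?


Given: serial robot with 2 revolute, 1 prismatic, 1 spherical, 2 fixed joints
DOF contribution per joint type: revolute=1, prismatic=1, spherical=3, fixed=0
DOF = 2*1 + 1*1 + 1*3 + 2*0
DOF = 6

6


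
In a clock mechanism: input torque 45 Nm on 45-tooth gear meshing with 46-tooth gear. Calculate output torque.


Given: N1 = 45, N2 = 46, T1 = 45 Nm
Using T2/T1 = N2/N1
T2 = T1 * N2 / N1
T2 = 45 * 46 / 45
T2 = 2070 / 45
T2 = 46 Nm

46 Nm


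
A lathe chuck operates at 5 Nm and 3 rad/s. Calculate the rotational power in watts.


Given: tau = 5 Nm, omega = 3 rad/s
Using P = tau * omega
P = 5 * 3
P = 15 W

15 W


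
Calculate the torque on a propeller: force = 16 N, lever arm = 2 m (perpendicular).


Given: F = 16 N, r = 2 m, angle = 90 deg (perpendicular)
Using tau = F * r * sin(90)
sin(90) = 1
tau = 16 * 2 * 1
tau = 32 Nm

32 Nm


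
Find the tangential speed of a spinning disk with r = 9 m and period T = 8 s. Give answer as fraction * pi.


Given: radius r = 9 m, period T = 8 s
Using v = 2*pi*r / T
v = 2*pi*9 / 8
v = 18*pi / 8
v = 9/4*pi m/s

9/4*pi m/s


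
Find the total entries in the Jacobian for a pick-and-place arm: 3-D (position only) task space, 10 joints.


Given: task space dimension = 3, joints = 10
Jacobian is a 3 x 10 matrix
Total entries = rows * columns
Total = 3 * 10
Total = 30

30


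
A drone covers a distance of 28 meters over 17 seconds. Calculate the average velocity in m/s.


Given: distance d = 28 m, time t = 17 s
Using v = d / t
v = 28 / 17
v = 28/17 m/s

28/17 m/s


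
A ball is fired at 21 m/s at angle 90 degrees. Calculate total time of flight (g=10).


Given: v0 = 21 m/s, theta = 90 deg, g = 10 m/s^2
sin(90) = 1
Using T = 2*v0*sin(theta) / g
T = 2*21*1 / 10
T = 42 / 10
T = 21/5 s

21/5 s


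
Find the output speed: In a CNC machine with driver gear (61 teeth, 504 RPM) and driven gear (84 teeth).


Given: N1 = 61 teeth, w1 = 504 RPM, N2 = 84 teeth
Using N1*w1 = N2*w2
w2 = N1*w1 / N2
w2 = 61*504 / 84
w2 = 30744 / 84
w2 = 366 RPM

366 RPM


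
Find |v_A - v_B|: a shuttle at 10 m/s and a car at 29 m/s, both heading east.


Given: v_A = 10 m/s east, v_B = 29 m/s east
Both move in the same direction; relative speed = |v_A - v_B|
|10 - 29| = |-19|
= 19 m/s

19 m/s


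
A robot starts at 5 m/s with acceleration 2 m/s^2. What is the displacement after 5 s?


Given: v0 = 5 m/s, a = 2 m/s^2, t = 5 s
Using s = v0*t + (1/2)*a*t^2
s = 5*5 + (1/2)*2*5^2
s = 25 + (1/2)*50
s = 25 + 25
s = 50

50 m


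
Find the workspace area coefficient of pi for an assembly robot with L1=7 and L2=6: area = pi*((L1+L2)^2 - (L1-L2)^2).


Given: L1 = 7, L2 = 6
(L1+L2)^2 = (13)^2 = 169
(L1-L2)^2 = (1)^2 = 1
Difference = 169 - 1 = 168
This equals 4*L1*L2 = 4*7*6 = 168
Workspace area = 168*pi

168


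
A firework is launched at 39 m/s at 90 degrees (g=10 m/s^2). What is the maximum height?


Given: v0 = 39 m/s, theta = 90 deg, g = 10 m/s^2
sin^2(90) = 1
Using H = v0^2 * sin^2(theta) / (2*g)
H = 39^2 * 1 / (2*10)
H = 1521 * 1 / 20
H = 1521 / 20
H = 1521/20 m

1521/20 m


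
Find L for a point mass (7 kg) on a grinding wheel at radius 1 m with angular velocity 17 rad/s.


Given: m = 7 kg, r = 1 m, omega = 17 rad/s
For a point mass: I = m*r^2
I = 7*1^2 = 7*1 = 7
L = I*omega = 7*17
L = 119 kg*m^2/s

119 kg*m^2/s


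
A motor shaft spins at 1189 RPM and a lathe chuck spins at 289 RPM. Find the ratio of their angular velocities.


Given: RPM_A = 1189, RPM_B = 289
omega = 2*pi*RPM/60, so omega_A/omega_B = RPM_A / RPM_B
omega_A/omega_B = 1189 / 289
omega_A/omega_B = 1189/289

1189/289


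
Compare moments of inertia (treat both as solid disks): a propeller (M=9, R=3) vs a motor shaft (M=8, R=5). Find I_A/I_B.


Given: M1=9 kg, R1=3 m, M2=8 kg, R2=5 m
For a disk: I = (1/2)*M*R^2, so I_A/I_B = (M1*R1^2)/(M2*R2^2)
M1*R1^2 = 9*9 = 81
M2*R2^2 = 8*25 = 200
I_A/I_B = 81/200 = 81/200

81/200


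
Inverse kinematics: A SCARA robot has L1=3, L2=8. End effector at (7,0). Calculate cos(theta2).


Given: L1 = 3, L2 = 8, target (x, y) = (7, 0)
Using cos(theta2) = (x^2 + y^2 - L1^2 - L2^2) / (2*L1*L2)
x^2 + y^2 = 7^2 + 0 = 49
L1^2 + L2^2 = 9 + 64 = 73
Numerator = 49 - 73 = -24
Denominator = 2*3*8 = 48
cos(theta2) = -24/48 = -1/2

-1/2


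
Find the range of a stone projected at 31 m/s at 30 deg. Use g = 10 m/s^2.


Given: v0 = 31 m/s, theta = 30 deg, g = 10 m/s^2
sin(2*30) = sin(60) = sqrt(3)/2
Using R = v0^2 * sin(2*theta) / g
R = 31^2 * (sqrt(3)/2) / 10
R = 961 * sqrt(3) / 20
R = 961/20*sqrt(3) m

961/20*sqrt(3) m


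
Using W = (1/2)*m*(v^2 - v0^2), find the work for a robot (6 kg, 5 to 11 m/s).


Given: m = 6 kg, v0 = 5 m/s, v = 11 m/s
Using W = (1/2)*m*(v^2 - v0^2)
v^2 = 11^2 = 121
v0^2 = 5^2 = 25
v^2 - v0^2 = 121 - 25 = 96
W = (1/2)*6*96 = 288 J

288 J


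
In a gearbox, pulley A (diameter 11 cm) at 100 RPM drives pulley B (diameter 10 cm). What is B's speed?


Given: D1 = 11 cm, w1 = 100 RPM, D2 = 10 cm
Using D1*w1 = D2*w2
w2 = D1*w1 / D2
w2 = 11*100 / 10
w2 = 1100 / 10
w2 = 110 RPM

110 RPM


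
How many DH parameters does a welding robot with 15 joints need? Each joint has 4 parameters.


Given: 15 joints, 4 DH parameters per joint (d, theta, a, alpha)
Total DH parameters = number_of_joints * 4
Total = 15 * 4
Total = 60

60


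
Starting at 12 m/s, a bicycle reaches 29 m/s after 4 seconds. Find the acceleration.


Given: initial velocity v0 = 12 m/s, final velocity v = 29 m/s, time t = 4 s
Using a = (v - v0) / t
a = (29 - 12) / 4
a = 17 / 4
a = 17/4 m/s^2

17/4 m/s^2


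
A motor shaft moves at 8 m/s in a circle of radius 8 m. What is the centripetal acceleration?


Given: v = 8 m/s, r = 8 m
Using a_c = v^2 / r
a_c = 8^2 / 8
a_c = 64 / 8
a_c = 8 m/s^2

8 m/s^2


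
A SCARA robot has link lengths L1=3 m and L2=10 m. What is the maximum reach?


Given: L1 = 3 m, L2 = 10 m
For a 2-link planar arm, max reach = L1 + L2 (fully extended)
Max reach = 3 + 10
Max reach = 13 m

13 m


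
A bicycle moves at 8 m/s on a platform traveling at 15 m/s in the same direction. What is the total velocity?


Given: object velocity = 8 m/s, platform velocity = 15 m/s (same direction)
Using classical velocity addition: v_total = v_object + v_platform
v_total = 8 + 15
v_total = 23 m/s

23 m/s


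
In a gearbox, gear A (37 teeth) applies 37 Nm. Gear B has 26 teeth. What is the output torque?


Given: N1 = 37, N2 = 26, T1 = 37 Nm
Using T2/T1 = N2/N1
T2 = T1 * N2 / N1
T2 = 37 * 26 / 37
T2 = 962 / 37
T2 = 26 Nm

26 Nm


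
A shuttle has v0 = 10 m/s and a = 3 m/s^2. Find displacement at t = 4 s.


Given: v0 = 10 m/s, a = 3 m/s^2, t = 4 s
Using s = v0*t + (1/2)*a*t^2
s = 10*4 + (1/2)*3*4^2
s = 40 + (1/2)*48
s = 40 + 24
s = 64

64 m


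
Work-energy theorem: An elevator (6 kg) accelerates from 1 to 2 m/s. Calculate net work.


Given: m = 6 kg, v0 = 1 m/s, v = 2 m/s
Using W = (1/2)*m*(v^2 - v0^2)
v^2 = 2^2 = 4
v0^2 = 1^2 = 1
v^2 - v0^2 = 4 - 1 = 3
W = (1/2)*6*3 = 9 J

9 J


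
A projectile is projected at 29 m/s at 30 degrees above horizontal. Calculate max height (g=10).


Given: v0 = 29 m/s, theta = 30 deg, g = 10 m/s^2
sin^2(30) = 1/4
Using H = v0^2 * sin^2(theta) / (2*g)
H = 29^2 * 1/4 / (2*10)
H = 841 * 1/4 / 20
H = 841/4 / 20
H = 841/80 m

841/80 m


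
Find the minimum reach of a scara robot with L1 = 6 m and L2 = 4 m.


Given: L1 = 6 m, L2 = 4 m
For a 2-link planar arm, min reach = |L1 - L2| (second link folded back)
Min reach = |6 - 4|
Min reach = 2 m

2 m


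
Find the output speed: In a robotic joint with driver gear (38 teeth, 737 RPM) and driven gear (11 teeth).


Given: N1 = 38 teeth, w1 = 737 RPM, N2 = 11 teeth
Using N1*w1 = N2*w2
w2 = N1*w1 / N2
w2 = 38*737 / 11
w2 = 28006 / 11
w2 = 2546 RPM

2546 RPM


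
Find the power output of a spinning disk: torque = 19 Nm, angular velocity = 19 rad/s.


Given: tau = 19 Nm, omega = 19 rad/s
Using P = tau * omega
P = 19 * 19
P = 361 W

361 W


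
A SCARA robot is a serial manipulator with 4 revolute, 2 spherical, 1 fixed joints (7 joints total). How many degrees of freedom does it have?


Given: serial robot with 4 revolute, 2 spherical, 1 fixed joints
DOF contribution per joint type: revolute=1, prismatic=1, spherical=3, fixed=0
DOF = 4*1 + 2*3 + 1*0
DOF = 10

10


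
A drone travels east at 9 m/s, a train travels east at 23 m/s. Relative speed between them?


Given: v_A = 9 m/s east, v_B = 23 m/s east
Both move in the same direction; relative speed = |v_A - v_B|
|9 - 23| = |-14|
= 14 m/s

14 m/s


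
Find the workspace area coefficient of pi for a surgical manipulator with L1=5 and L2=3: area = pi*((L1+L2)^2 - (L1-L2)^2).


Given: L1 = 5, L2 = 3
(L1+L2)^2 = (8)^2 = 64
(L1-L2)^2 = (2)^2 = 4
Difference = 64 - 4 = 60
This equals 4*L1*L2 = 4*5*3 = 60
Workspace area = 60*pi

60


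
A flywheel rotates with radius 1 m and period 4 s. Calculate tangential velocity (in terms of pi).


Given: radius r = 1 m, period T = 4 s
Using v = 2*pi*r / T
v = 2*pi*1 / 4
v = 2*pi / 4
v = 1/2*pi m/s

1/2*pi m/s


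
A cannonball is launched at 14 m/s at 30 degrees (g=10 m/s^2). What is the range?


Given: v0 = 14 m/s, theta = 30 deg, g = 10 m/s^2
sin(2*30) = sin(60) = sqrt(3)/2
Using R = v0^2 * sin(2*theta) / g
R = 14^2 * (sqrt(3)/2) / 10
R = 196 * sqrt(3) / 20
R = 49/5*sqrt(3) m

49/5*sqrt(3) m


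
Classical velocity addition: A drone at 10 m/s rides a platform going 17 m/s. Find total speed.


Given: object velocity = 10 m/s, platform velocity = 17 m/s (same direction)
Using classical velocity addition: v_total = v_object + v_platform
v_total = 10 + 17
v_total = 27 m/s

27 m/s


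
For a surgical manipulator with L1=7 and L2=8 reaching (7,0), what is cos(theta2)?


Given: L1 = 7, L2 = 8, target (x, y) = (7, 0)
Using cos(theta2) = (x^2 + y^2 - L1^2 - L2^2) / (2*L1*L2)
x^2 + y^2 = 7^2 + 0 = 49
L1^2 + L2^2 = 49 + 64 = 113
Numerator = 49 - 113 = -64
Denominator = 2*7*8 = 112
cos(theta2) = -64/112 = -4/7

-4/7


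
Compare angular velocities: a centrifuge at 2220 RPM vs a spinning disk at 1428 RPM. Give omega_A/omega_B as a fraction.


Given: RPM_A = 2220, RPM_B = 1428
omega = 2*pi*RPM/60, so omega_A/omega_B = RPM_A / RPM_B
omega_A/omega_B = 2220 / 1428
omega_A/omega_B = 185/119

185/119


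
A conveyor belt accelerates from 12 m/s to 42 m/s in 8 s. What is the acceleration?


Given: initial velocity v0 = 12 m/s, final velocity v = 42 m/s, time t = 8 s
Using a = (v - v0) / t
a = (42 - 12) / 8
a = 30 / 8
a = 15/4 m/s^2

15/4 m/s^2


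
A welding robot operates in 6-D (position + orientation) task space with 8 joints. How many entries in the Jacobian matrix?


Given: task space dimension = 6, joints = 8
Jacobian is a 6 x 8 matrix
Total entries = rows * columns
Total = 6 * 8
Total = 48

48


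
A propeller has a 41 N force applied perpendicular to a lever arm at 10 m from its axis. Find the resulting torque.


Given: F = 41 N, r = 10 m, angle = 90 deg (perpendicular)
Using tau = F * r * sin(90)
sin(90) = 1
tau = 41 * 10 * 1
tau = 410 Nm

410 Nm


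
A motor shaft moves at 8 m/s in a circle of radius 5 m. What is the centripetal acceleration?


Given: v = 8 m/s, r = 5 m
Using a_c = v^2 / r
a_c = 8^2 / 5
a_c = 64 / 5
a_c = 64/5 m/s^2

64/5 m/s^2


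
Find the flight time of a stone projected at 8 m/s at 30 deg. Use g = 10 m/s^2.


Given: v0 = 8 m/s, theta = 30 deg, g = 10 m/s^2
sin(30) = 1/2
Using T = 2*v0*sin(theta) / g
T = 2*8*1/2 / 10
T = 8 / 10
T = 4/5 s

4/5 s


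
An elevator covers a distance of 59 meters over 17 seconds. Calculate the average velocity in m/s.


Given: distance d = 59 m, time t = 17 s
Using v = d / t
v = 59 / 17
v = 59/17 m/s

59/17 m/s


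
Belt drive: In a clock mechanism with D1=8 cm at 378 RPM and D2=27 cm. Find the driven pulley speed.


Given: D1 = 8 cm, w1 = 378 RPM, D2 = 27 cm
Using D1*w1 = D2*w2
w2 = D1*w1 / D2
w2 = 8*378 / 27
w2 = 3024 / 27
w2 = 112 RPM

112 RPM


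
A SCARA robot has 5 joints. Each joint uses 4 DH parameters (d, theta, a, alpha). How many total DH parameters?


Given: 5 joints, 4 DH parameters per joint (d, theta, a, alpha)
Total DH parameters = number_of_joints * 4
Total = 5 * 4
Total = 20

20


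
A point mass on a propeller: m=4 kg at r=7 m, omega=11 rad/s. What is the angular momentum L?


Given: m = 4 kg, r = 7 m, omega = 11 rad/s
For a point mass: I = m*r^2
I = 4*7^2 = 4*49 = 196
L = I*omega = 196*11
L = 2156 kg*m^2/s

2156 kg*m^2/s


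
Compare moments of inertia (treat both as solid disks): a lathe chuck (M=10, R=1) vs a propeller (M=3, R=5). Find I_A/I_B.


Given: M1=10 kg, R1=1 m, M2=3 kg, R2=5 m
For a disk: I = (1/2)*M*R^2, so I_A/I_B = (M1*R1^2)/(M2*R2^2)
M1*R1^2 = 10*1 = 10
M2*R2^2 = 3*25 = 75
I_A/I_B = 10/75 = 2/15

2/15


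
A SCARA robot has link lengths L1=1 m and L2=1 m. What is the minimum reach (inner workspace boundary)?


Given: L1 = 1 m, L2 = 1 m
For a 2-link planar arm, min reach = |L1 - L2| (second link folded back)
Min reach = |1 - 1|
Min reach = 0 m

0 m


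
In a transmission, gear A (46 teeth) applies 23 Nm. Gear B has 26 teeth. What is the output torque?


Given: N1 = 46, N2 = 26, T1 = 23 Nm
Using T2/T1 = N2/N1
T2 = T1 * N2 / N1
T2 = 23 * 26 / 46
T2 = 598 / 46
T2 = 13 Nm

13 Nm


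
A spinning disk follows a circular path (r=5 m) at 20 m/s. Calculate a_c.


Given: v = 20 m/s, r = 5 m
Using a_c = v^2 / r
a_c = 20^2 / 5
a_c = 400 / 5
a_c = 80 m/s^2

80 m/s^2


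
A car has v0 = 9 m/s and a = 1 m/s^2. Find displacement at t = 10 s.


Given: v0 = 9 m/s, a = 1 m/s^2, t = 10 s
Using s = v0*t + (1/2)*a*t^2
s = 9*10 + (1/2)*1*10^2
s = 90 + (1/2)*100
s = 90 + 50
s = 140

140 m


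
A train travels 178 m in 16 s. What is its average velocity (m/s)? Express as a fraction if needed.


Given: distance d = 178 m, time t = 16 s
Using v = d / t
v = 178 / 16
v = 89/8 m/s

89/8 m/s


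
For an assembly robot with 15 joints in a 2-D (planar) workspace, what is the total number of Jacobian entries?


Given: task space dimension = 2, joints = 15
Jacobian is a 2 x 15 matrix
Total entries = rows * columns
Total = 2 * 15
Total = 30

30


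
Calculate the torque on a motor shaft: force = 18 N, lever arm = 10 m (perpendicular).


Given: F = 18 N, r = 10 m, angle = 90 deg (perpendicular)
Using tau = F * r * sin(90)
sin(90) = 1
tau = 18 * 10 * 1
tau = 180 Nm

180 Nm


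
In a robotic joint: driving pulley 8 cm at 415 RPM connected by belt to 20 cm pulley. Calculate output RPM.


Given: D1 = 8 cm, w1 = 415 RPM, D2 = 20 cm
Using D1*w1 = D2*w2
w2 = D1*w1 / D2
w2 = 8*415 / 20
w2 = 3320 / 20
w2 = 166 RPM

166 RPM


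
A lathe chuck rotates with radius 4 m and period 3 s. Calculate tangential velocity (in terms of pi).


Given: radius r = 4 m, period T = 3 s
Using v = 2*pi*r / T
v = 2*pi*4 / 3
v = 8*pi / 3
v = 8/3*pi m/s

8/3*pi m/s


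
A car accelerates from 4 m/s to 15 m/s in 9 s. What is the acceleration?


Given: initial velocity v0 = 4 m/s, final velocity v = 15 m/s, time t = 9 s
Using a = (v - v0) / t
a = (15 - 4) / 9
a = 11 / 9
a = 11/9 m/s^2

11/9 m/s^2


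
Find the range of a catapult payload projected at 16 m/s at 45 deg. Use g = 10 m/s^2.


Given: v0 = 16 m/s, theta = 45 deg, g = 10 m/s^2
sin(2*45) = sin(90) = 1
Using R = v0^2 * sin(2*theta) / g
R = 16^2 * 1 / 10
R = 256 / 10
R = 128/5 m

128/5 m


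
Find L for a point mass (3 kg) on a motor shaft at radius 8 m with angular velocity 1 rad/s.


Given: m = 3 kg, r = 8 m, omega = 1 rad/s
For a point mass: I = m*r^2
I = 3*8^2 = 3*64 = 192
L = I*omega = 192*1
L = 192 kg*m^2/s

192 kg*m^2/s


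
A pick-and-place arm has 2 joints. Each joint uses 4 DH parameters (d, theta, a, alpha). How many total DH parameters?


Given: 2 joints, 4 DH parameters per joint (d, theta, a, alpha)
Total DH parameters = number_of_joints * 4
Total = 2 * 4
Total = 8

8


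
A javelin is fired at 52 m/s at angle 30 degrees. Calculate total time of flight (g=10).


Given: v0 = 52 m/s, theta = 30 deg, g = 10 m/s^2
sin(30) = 1/2
Using T = 2*v0*sin(theta) / g
T = 2*52*1/2 / 10
T = 52 / 10
T = 26/5 s

26/5 s


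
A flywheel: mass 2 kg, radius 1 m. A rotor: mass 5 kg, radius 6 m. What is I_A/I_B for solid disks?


Given: M1=2 kg, R1=1 m, M2=5 kg, R2=6 m
For a disk: I = (1/2)*M*R^2, so I_A/I_B = (M1*R1^2)/(M2*R2^2)
M1*R1^2 = 2*1 = 2
M2*R2^2 = 5*36 = 180
I_A/I_B = 2/180 = 1/90

1/90


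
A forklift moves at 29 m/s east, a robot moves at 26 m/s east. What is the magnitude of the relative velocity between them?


Given: v_A = 29 m/s east, v_B = 26 m/s east
Both move in the same direction; relative speed = |v_A - v_B|
|29 - 26| = |3|
= 3 m/s

3 m/s


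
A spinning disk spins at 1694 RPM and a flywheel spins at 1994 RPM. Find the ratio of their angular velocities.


Given: RPM_A = 1694, RPM_B = 1994
omega = 2*pi*RPM/60, so omega_A/omega_B = RPM_A / RPM_B
omega_A/omega_B = 1694 / 1994
omega_A/omega_B = 847/997

847/997


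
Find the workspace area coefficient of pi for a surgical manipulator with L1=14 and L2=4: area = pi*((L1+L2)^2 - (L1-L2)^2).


Given: L1 = 14, L2 = 4
(L1+L2)^2 = (18)^2 = 324
(L1-L2)^2 = (10)^2 = 100
Difference = 324 - 100 = 224
This equals 4*L1*L2 = 4*14*4 = 224
Workspace area = 224*pi

224


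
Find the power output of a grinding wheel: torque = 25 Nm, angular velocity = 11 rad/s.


Given: tau = 25 Nm, omega = 11 rad/s
Using P = tau * omega
P = 25 * 11
P = 275 W

275 W


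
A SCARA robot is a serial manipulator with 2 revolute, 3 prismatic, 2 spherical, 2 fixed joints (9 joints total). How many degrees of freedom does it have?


Given: serial robot with 2 revolute, 3 prismatic, 2 spherical, 2 fixed joints
DOF contribution per joint type: revolute=1, prismatic=1, spherical=3, fixed=0
DOF = 2*1 + 3*1 + 2*3 + 2*0
DOF = 11

11


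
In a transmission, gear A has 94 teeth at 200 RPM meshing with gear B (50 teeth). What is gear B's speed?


Given: N1 = 94 teeth, w1 = 200 RPM, N2 = 50 teeth
Using N1*w1 = N2*w2
w2 = N1*w1 / N2
w2 = 94*200 / 50
w2 = 18800 / 50
w2 = 376 RPM

376 RPM


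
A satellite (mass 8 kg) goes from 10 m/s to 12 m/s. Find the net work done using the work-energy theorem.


Given: m = 8 kg, v0 = 10 m/s, v = 12 m/s
Using W = (1/2)*m*(v^2 - v0^2)
v^2 = 12^2 = 144
v0^2 = 10^2 = 100
v^2 - v0^2 = 144 - 100 = 44
W = (1/2)*8*44 = 176 J

176 J


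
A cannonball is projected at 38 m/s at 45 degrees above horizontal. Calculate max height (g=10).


Given: v0 = 38 m/s, theta = 45 deg, g = 10 m/s^2
sin^2(45) = 1/2
Using H = v0^2 * sin^2(theta) / (2*g)
H = 38^2 * 1/2 / (2*10)
H = 1444 * 1/2 / 20
H = 722 / 20
H = 361/10 m

361/10 m


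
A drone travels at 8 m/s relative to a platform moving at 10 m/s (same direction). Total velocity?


Given: object velocity = 8 m/s, platform velocity = 10 m/s (same direction)
Using classical velocity addition: v_total = v_object + v_platform
v_total = 8 + 10
v_total = 18 m/s

18 m/s


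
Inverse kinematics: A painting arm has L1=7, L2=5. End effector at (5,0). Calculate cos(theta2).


Given: L1 = 7, L2 = 5, target (x, y) = (5, 0)
Using cos(theta2) = (x^2 + y^2 - L1^2 - L2^2) / (2*L1*L2)
x^2 + y^2 = 5^2 + 0 = 25
L1^2 + L2^2 = 49 + 25 = 74
Numerator = 25 - 74 = -49
Denominator = 2*7*5 = 70
cos(theta2) = -49/70 = -7/10

-7/10


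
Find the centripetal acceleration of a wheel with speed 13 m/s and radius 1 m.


Given: v = 13 m/s, r = 1 m
Using a_c = v^2 / r
a_c = 13^2 / 1
a_c = 169 / 1
a_c = 169 m/s^2

169 m/s^2


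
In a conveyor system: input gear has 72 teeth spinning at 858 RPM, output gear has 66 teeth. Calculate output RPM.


Given: N1 = 72 teeth, w1 = 858 RPM, N2 = 66 teeth
Using N1*w1 = N2*w2
w2 = N1*w1 / N2
w2 = 72*858 / 66
w2 = 61776 / 66
w2 = 936 RPM

936 RPM


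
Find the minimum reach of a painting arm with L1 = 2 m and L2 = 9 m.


Given: L1 = 2 m, L2 = 9 m
For a 2-link planar arm, min reach = |L1 - L2| (second link folded back)
Min reach = |2 - 9|
Min reach = 7 m

7 m


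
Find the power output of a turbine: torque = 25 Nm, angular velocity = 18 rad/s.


Given: tau = 25 Nm, omega = 18 rad/s
Using P = tau * omega
P = 25 * 18
P = 450 W

450 W


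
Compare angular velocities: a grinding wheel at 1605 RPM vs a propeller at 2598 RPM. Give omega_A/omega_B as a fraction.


Given: RPM_A = 1605, RPM_B = 2598
omega = 2*pi*RPM/60, so omega_A/omega_B = RPM_A / RPM_B
omega_A/omega_B = 1605 / 2598
omega_A/omega_B = 535/866

535/866


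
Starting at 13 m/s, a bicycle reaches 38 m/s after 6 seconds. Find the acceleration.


Given: initial velocity v0 = 13 m/s, final velocity v = 38 m/s, time t = 6 s
Using a = (v - v0) / t
a = (38 - 13) / 6
a = 25 / 6
a = 25/6 m/s^2

25/6 m/s^2


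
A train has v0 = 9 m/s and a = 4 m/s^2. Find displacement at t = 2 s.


Given: v0 = 9 m/s, a = 4 m/s^2, t = 2 s
Using s = v0*t + (1/2)*a*t^2
s = 9*2 + (1/2)*4*2^2
s = 18 + (1/2)*16
s = 18 + 8
s = 26

26 m


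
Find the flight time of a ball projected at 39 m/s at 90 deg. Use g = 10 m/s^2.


Given: v0 = 39 m/s, theta = 90 deg, g = 10 m/s^2
sin(90) = 1
Using T = 2*v0*sin(theta) / g
T = 2*39*1 / 10
T = 78 / 10
T = 39/5 s

39/5 s


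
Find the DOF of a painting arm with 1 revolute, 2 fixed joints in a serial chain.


Given: serial robot with 1 revolute, 2 fixed joints
DOF contribution per joint type: revolute=1, prismatic=1, spherical=3, fixed=0
DOF = 1*1 + 2*0
DOF = 1

1


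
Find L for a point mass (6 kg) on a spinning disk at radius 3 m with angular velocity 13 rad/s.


Given: m = 6 kg, r = 3 m, omega = 13 rad/s
For a point mass: I = m*r^2
I = 6*3^2 = 6*9 = 54
L = I*omega = 54*13
L = 702 kg*m^2/s

702 kg*m^2/s


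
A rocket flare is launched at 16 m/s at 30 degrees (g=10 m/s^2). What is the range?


Given: v0 = 16 m/s, theta = 30 deg, g = 10 m/s^2
sin(2*30) = sin(60) = sqrt(3)/2
Using R = v0^2 * sin(2*theta) / g
R = 16^2 * (sqrt(3)/2) / 10
R = 256 * sqrt(3) / 20
R = 64/5*sqrt(3) m

64/5*sqrt(3) m


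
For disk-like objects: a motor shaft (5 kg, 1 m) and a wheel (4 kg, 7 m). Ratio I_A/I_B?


Given: M1=5 kg, R1=1 m, M2=4 kg, R2=7 m
For a disk: I = (1/2)*M*R^2, so I_A/I_B = (M1*R1^2)/(M2*R2^2)
M1*R1^2 = 5*1 = 5
M2*R2^2 = 4*49 = 196
I_A/I_B = 5/196 = 5/196

5/196


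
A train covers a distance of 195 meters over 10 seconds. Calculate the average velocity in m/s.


Given: distance d = 195 m, time t = 10 s
Using v = d / t
v = 195 / 10
v = 39/2 m/s

39/2 m/s


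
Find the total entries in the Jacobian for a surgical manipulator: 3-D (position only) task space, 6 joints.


Given: task space dimension = 3, joints = 6
Jacobian is a 3 x 6 matrix
Total entries = rows * columns
Total = 3 * 6
Total = 18

18


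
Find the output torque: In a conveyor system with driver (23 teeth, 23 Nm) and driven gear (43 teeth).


Given: N1 = 23, N2 = 43, T1 = 23 Nm
Using T2/T1 = N2/N1
T2 = T1 * N2 / N1
T2 = 23 * 43 / 23
T2 = 989 / 23
T2 = 43 Nm

43 Nm


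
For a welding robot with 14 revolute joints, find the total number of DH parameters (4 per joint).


Given: 14 joints, 4 DH parameters per joint (d, theta, a, alpha)
Total DH parameters = number_of_joints * 4
Total = 14 * 4
Total = 56

56


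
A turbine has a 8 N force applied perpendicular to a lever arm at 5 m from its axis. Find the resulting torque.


Given: F = 8 N, r = 5 m, angle = 90 deg (perpendicular)
Using tau = F * r * sin(90)
sin(90) = 1
tau = 8 * 5 * 1
tau = 40 Nm

40 Nm


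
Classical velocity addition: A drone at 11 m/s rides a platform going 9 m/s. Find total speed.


Given: object velocity = 11 m/s, platform velocity = 9 m/s (same direction)
Using classical velocity addition: v_total = v_object + v_platform
v_total = 11 + 9
v_total = 20 m/s

20 m/s


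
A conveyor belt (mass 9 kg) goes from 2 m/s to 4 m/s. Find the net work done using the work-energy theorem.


Given: m = 9 kg, v0 = 2 m/s, v = 4 m/s
Using W = (1/2)*m*(v^2 - v0^2)
v^2 = 4^2 = 16
v0^2 = 2^2 = 4
v^2 - v0^2 = 16 - 4 = 12
W = (1/2)*9*12 = 54 J

54 J


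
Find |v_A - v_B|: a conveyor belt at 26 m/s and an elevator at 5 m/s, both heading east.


Given: v_A = 26 m/s east, v_B = 5 m/s east
Both move in the same direction; relative speed = |v_A - v_B|
|26 - 5| = |21|
= 21 m/s

21 m/s


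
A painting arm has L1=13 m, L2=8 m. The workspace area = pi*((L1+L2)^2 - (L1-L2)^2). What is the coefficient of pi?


Given: L1 = 13, L2 = 8
(L1+L2)^2 = (21)^2 = 441
(L1-L2)^2 = (5)^2 = 25
Difference = 441 - 25 = 416
This equals 4*L1*L2 = 4*13*8 = 416
Workspace area = 416*pi

416


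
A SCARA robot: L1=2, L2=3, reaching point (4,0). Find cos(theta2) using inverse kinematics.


Given: L1 = 2, L2 = 3, target (x, y) = (4, 0)
Using cos(theta2) = (x^2 + y^2 - L1^2 - L2^2) / (2*L1*L2)
x^2 + y^2 = 4^2 + 0 = 16
L1^2 + L2^2 = 4 + 9 = 13
Numerator = 16 - 13 = 3
Denominator = 2*2*3 = 12
cos(theta2) = 3/12 = 1/4

1/4


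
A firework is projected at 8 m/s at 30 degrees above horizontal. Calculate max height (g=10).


Given: v0 = 8 m/s, theta = 30 deg, g = 10 m/s^2
sin^2(30) = 1/4
Using H = v0^2 * sin^2(theta) / (2*g)
H = 8^2 * 1/4 / (2*10)
H = 64 * 1/4 / 20
H = 16 / 20
H = 4/5 m

4/5 m


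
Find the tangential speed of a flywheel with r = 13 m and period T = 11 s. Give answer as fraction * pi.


Given: radius r = 13 m, period T = 11 s
Using v = 2*pi*r / T
v = 2*pi*13 / 11
v = 26*pi / 11
v = 26/11*pi m/s

26/11*pi m/s


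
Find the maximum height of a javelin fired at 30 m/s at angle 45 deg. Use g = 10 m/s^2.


Given: v0 = 30 m/s, theta = 45 deg, g = 10 m/s^2
sin^2(45) = 1/2
Using H = v0^2 * sin^2(theta) / (2*g)
H = 30^2 * 1/2 / (2*10)
H = 900 * 1/2 / 20
H = 450 / 20
H = 45/2 m

45/2 m


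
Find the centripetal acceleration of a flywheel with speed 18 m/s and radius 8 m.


Given: v = 18 m/s, r = 8 m
Using a_c = v^2 / r
a_c = 18^2 / 8
a_c = 324 / 8
a_c = 81/2 m/s^2

81/2 m/s^2


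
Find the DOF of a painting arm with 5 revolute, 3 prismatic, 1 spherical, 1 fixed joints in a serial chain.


Given: serial robot with 5 revolute, 3 prismatic, 1 spherical, 1 fixed joints
DOF contribution per joint type: revolute=1, prismatic=1, spherical=3, fixed=0
DOF = 5*1 + 3*1 + 1*3 + 1*0
DOF = 11

11


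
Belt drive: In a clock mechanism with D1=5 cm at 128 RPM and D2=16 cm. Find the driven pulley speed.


Given: D1 = 5 cm, w1 = 128 RPM, D2 = 16 cm
Using D1*w1 = D2*w2
w2 = D1*w1 / D2
w2 = 5*128 / 16
w2 = 640 / 16
w2 = 40 RPM

40 RPM


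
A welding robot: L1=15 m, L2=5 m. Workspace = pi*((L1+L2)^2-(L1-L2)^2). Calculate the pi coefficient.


Given: L1 = 15, L2 = 5
(L1+L2)^2 = (20)^2 = 400
(L1-L2)^2 = (10)^2 = 100
Difference = 400 - 100 = 300
This equals 4*L1*L2 = 4*15*5 = 300
Workspace area = 300*pi

300


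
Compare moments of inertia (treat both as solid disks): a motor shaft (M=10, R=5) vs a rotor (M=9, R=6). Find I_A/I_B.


Given: M1=10 kg, R1=5 m, M2=9 kg, R2=6 m
For a disk: I = (1/2)*M*R^2, so I_A/I_B = (M1*R1^2)/(M2*R2^2)
M1*R1^2 = 10*25 = 250
M2*R2^2 = 9*36 = 324
I_A/I_B = 250/324 = 125/162

125/162


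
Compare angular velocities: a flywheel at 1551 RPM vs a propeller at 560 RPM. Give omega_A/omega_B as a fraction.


Given: RPM_A = 1551, RPM_B = 560
omega = 2*pi*RPM/60, so omega_A/omega_B = RPM_A / RPM_B
omega_A/omega_B = 1551 / 560
omega_A/omega_B = 1551/560

1551/560


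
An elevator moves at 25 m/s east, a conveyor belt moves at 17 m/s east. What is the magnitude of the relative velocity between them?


Given: v_A = 25 m/s east, v_B = 17 m/s east
Both move in the same direction; relative speed = |v_A - v_B|
|25 - 17| = |8|
= 8 m/s

8 m/s


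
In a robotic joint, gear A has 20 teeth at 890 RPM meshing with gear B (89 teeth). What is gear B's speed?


Given: N1 = 20 teeth, w1 = 890 RPM, N2 = 89 teeth
Using N1*w1 = N2*w2
w2 = N1*w1 / N2
w2 = 20*890 / 89
w2 = 17800 / 89
w2 = 200 RPM

200 RPM


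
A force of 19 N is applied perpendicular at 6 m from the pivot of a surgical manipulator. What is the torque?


Given: F = 19 N, r = 6 m, angle = 90 deg (perpendicular)
Using tau = F * r * sin(90)
sin(90) = 1
tau = 19 * 6 * 1
tau = 114 Nm

114 Nm


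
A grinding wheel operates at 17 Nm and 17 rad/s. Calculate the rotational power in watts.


Given: tau = 17 Nm, omega = 17 rad/s
Using P = tau * omega
P = 17 * 17
P = 289 W

289 W


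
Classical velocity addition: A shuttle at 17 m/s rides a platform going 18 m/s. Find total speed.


Given: object velocity = 17 m/s, platform velocity = 18 m/s (same direction)
Using classical velocity addition: v_total = v_object + v_platform
v_total = 17 + 18
v_total = 35 m/s

35 m/s


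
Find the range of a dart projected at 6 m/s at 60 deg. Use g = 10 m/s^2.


Given: v0 = 6 m/s, theta = 60 deg, g = 10 m/s^2
sin(2*60) = sin(120) = sqrt(3)/2
Using R = v0^2 * sin(2*theta) / g
R = 6^2 * (sqrt(3)/2) / 10
R = 36 * sqrt(3) / 20
R = 9/5*sqrt(3) m

9/5*sqrt(3) m


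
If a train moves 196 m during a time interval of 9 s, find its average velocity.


Given: distance d = 196 m, time t = 9 s
Using v = d / t
v = 196 / 9
v = 196/9 m/s

196/9 m/s


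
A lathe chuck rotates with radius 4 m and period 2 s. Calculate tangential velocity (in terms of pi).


Given: radius r = 4 m, period T = 2 s
Using v = 2*pi*r / T
v = 2*pi*4 / 2
v = 8*pi / 2
v = 4*pi m/s

4*pi m/s


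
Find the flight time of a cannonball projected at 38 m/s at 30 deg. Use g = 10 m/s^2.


Given: v0 = 38 m/s, theta = 30 deg, g = 10 m/s^2
sin(30) = 1/2
Using T = 2*v0*sin(theta) / g
T = 2*38*1/2 / 10
T = 38 / 10
T = 19/5 s

19/5 s


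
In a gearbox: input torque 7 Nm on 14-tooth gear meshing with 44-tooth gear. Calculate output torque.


Given: N1 = 14, N2 = 44, T1 = 7 Nm
Using T2/T1 = N2/N1
T2 = T1 * N2 / N1
T2 = 7 * 44 / 14
T2 = 308 / 14
T2 = 22 Nm

22 Nm


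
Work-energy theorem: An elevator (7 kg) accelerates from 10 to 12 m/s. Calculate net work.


Given: m = 7 kg, v0 = 10 m/s, v = 12 m/s
Using W = (1/2)*m*(v^2 - v0^2)
v^2 = 12^2 = 144
v0^2 = 10^2 = 100
v^2 - v0^2 = 144 - 100 = 44
W = (1/2)*7*44 = 154 J

154 J


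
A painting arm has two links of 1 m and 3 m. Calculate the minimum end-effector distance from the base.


Given: L1 = 1 m, L2 = 3 m
For a 2-link planar arm, min reach = |L1 - L2| (second link folded back)
Min reach = |1 - 3|
Min reach = 2 m

2 m


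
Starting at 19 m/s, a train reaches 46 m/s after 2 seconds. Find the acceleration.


Given: initial velocity v0 = 19 m/s, final velocity v = 46 m/s, time t = 2 s
Using a = (v - v0) / t
a = (46 - 19) / 2
a = 27 / 2
a = 27/2 m/s^2

27/2 m/s^2


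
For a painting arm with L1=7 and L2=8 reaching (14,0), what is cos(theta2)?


Given: L1 = 7, L2 = 8, target (x, y) = (14, 0)
Using cos(theta2) = (x^2 + y^2 - L1^2 - L2^2) / (2*L1*L2)
x^2 + y^2 = 14^2 + 0 = 196
L1^2 + L2^2 = 49 + 64 = 113
Numerator = 196 - 113 = 83
Denominator = 2*7*8 = 112
cos(theta2) = 83/112 = 83/112

83/112


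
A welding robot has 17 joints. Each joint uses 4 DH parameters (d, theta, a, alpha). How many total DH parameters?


Given: 17 joints, 4 DH parameters per joint (d, theta, a, alpha)
Total DH parameters = number_of_joints * 4
Total = 17 * 4
Total = 68

68


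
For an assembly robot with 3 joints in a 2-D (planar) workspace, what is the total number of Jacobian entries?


Given: task space dimension = 2, joints = 3
Jacobian is a 2 x 3 matrix
Total entries = rows * columns
Total = 2 * 3
Total = 6

6


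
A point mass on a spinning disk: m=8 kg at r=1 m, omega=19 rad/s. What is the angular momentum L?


Given: m = 8 kg, r = 1 m, omega = 19 rad/s
For a point mass: I = m*r^2
I = 8*1^2 = 8*1 = 8
L = I*omega = 8*19
L = 152 kg*m^2/s

152 kg*m^2/s


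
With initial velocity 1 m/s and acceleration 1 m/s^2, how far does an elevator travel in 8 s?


Given: v0 = 1 m/s, a = 1 m/s^2, t = 8 s
Using s = v0*t + (1/2)*a*t^2
s = 1*8 + (1/2)*1*8^2
s = 8 + (1/2)*64
s = 8 + 32
s = 40

40 m


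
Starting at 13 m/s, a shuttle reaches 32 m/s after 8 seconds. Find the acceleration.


Given: initial velocity v0 = 13 m/s, final velocity v = 32 m/s, time t = 8 s
Using a = (v - v0) / t
a = (32 - 13) / 8
a = 19 / 8
a = 19/8 m/s^2

19/8 m/s^2


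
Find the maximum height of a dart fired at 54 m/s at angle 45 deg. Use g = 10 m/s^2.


Given: v0 = 54 m/s, theta = 45 deg, g = 10 m/s^2
sin^2(45) = 1/2
Using H = v0^2 * sin^2(theta) / (2*g)
H = 54^2 * 1/2 / (2*10)
H = 2916 * 1/2 / 20
H = 1458 / 20
H = 729/10 m

729/10 m


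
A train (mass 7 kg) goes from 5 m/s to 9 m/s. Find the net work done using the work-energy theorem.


Given: m = 7 kg, v0 = 5 m/s, v = 9 m/s
Using W = (1/2)*m*(v^2 - v0^2)
v^2 = 9^2 = 81
v0^2 = 5^2 = 25
v^2 - v0^2 = 81 - 25 = 56
W = (1/2)*7*56 = 196 J

196 J


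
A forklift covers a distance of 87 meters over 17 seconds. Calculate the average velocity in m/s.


Given: distance d = 87 m, time t = 17 s
Using v = d / t
v = 87 / 17
v = 87/17 m/s

87/17 m/s


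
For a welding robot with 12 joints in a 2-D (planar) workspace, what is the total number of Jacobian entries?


Given: task space dimension = 2, joints = 12
Jacobian is a 2 x 12 matrix
Total entries = rows * columns
Total = 2 * 12
Total = 24

24


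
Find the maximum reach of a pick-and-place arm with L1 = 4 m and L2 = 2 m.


Given: L1 = 4 m, L2 = 2 m
For a 2-link planar arm, max reach = L1 + L2 (fully extended)
Max reach = 4 + 2
Max reach = 6 m

6 m


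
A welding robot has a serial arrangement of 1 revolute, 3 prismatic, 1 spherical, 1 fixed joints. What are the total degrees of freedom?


Given: serial robot with 1 revolute, 3 prismatic, 1 spherical, 1 fixed joints
DOF contribution per joint type: revolute=1, prismatic=1, spherical=3, fixed=0
DOF = 1*1 + 3*1 + 1*3 + 1*0
DOF = 7

7


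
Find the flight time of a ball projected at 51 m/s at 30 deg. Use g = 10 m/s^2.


Given: v0 = 51 m/s, theta = 30 deg, g = 10 m/s^2
sin(30) = 1/2
Using T = 2*v0*sin(theta) / g
T = 2*51*1/2 / 10
T = 51 / 10
T = 51/10 s

51/10 s


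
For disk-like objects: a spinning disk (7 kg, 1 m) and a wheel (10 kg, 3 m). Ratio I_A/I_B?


Given: M1=7 kg, R1=1 m, M2=10 kg, R2=3 m
For a disk: I = (1/2)*M*R^2, so I_A/I_B = (M1*R1^2)/(M2*R2^2)
M1*R1^2 = 7*1 = 7
M2*R2^2 = 10*9 = 90
I_A/I_B = 7/90 = 7/90

7/90


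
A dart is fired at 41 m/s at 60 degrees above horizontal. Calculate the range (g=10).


Given: v0 = 41 m/s, theta = 60 deg, g = 10 m/s^2
sin(2*60) = sin(120) = sqrt(3)/2
Using R = v0^2 * sin(2*theta) / g
R = 41^2 * (sqrt(3)/2) / 10
R = 1681 * sqrt(3) / 20
R = 1681/20*sqrt(3) m

1681/20*sqrt(3) m


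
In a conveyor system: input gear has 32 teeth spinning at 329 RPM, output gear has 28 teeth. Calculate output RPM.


Given: N1 = 32 teeth, w1 = 329 RPM, N2 = 28 teeth
Using N1*w1 = N2*w2
w2 = N1*w1 / N2
w2 = 32*329 / 28
w2 = 10528 / 28
w2 = 376 RPM

376 RPM


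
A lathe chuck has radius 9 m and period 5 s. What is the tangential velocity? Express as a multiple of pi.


Given: radius r = 9 m, period T = 5 s
Using v = 2*pi*r / T
v = 2*pi*9 / 5
v = 18*pi / 5
v = 18/5*pi m/s

18/5*pi m/s


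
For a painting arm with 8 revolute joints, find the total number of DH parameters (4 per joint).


Given: 8 joints, 4 DH parameters per joint (d, theta, a, alpha)
Total DH parameters = number_of_joints * 4
Total = 8 * 4
Total = 32

32


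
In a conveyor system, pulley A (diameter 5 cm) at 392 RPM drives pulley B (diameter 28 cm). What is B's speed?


Given: D1 = 5 cm, w1 = 392 RPM, D2 = 28 cm
Using D1*w1 = D2*w2
w2 = D1*w1 / D2
w2 = 5*392 / 28
w2 = 1960 / 28
w2 = 70 RPM

70 RPM


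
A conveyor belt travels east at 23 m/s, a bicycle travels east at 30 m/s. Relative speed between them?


Given: v_A = 23 m/s east, v_B = 30 m/s east
Both move in the same direction; relative speed = |v_A - v_B|
|23 - 30| = |-7|
= 7 m/s

7 m/s


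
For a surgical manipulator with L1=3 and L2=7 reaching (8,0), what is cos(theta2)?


Given: L1 = 3, L2 = 7, target (x, y) = (8, 0)
Using cos(theta2) = (x^2 + y^2 - L1^2 - L2^2) / (2*L1*L2)
x^2 + y^2 = 8^2 + 0 = 64
L1^2 + L2^2 = 9 + 49 = 58
Numerator = 64 - 58 = 6
Denominator = 2*3*7 = 42
cos(theta2) = 6/42 = 1/7

1/7


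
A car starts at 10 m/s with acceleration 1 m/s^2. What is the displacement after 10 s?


Given: v0 = 10 m/s, a = 1 m/s^2, t = 10 s
Using s = v0*t + (1/2)*a*t^2
s = 10*10 + (1/2)*1*10^2
s = 100 + (1/2)*100
s = 100 + 50
s = 150

150 m
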